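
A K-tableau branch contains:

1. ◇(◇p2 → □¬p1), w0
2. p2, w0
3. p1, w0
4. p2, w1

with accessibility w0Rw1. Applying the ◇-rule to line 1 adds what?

a fresh world w2 with w0Rw2, and ◇p2 → □¬p1 at w2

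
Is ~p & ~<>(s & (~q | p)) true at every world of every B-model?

Tableau for the negation ~(~p & ~<>(s & (~q | p))):
1. ~(~p & ~<>(s & (~q | p))), 0
2. <>(s & (~q | p)), 0
3. s & (~q | p), 1
4. s, 1
5. ~q | p, 1
6. p, 1
Accessibility: 0R0, 0R1, 1R0, 1R1
The negation has an open branch (countermodel exists).

Invalid (countermodel exists)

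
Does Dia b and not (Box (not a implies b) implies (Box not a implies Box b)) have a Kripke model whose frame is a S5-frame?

1. Dia b and not (Box (not a implies b) implies (Box not a implies Box b)), 0
2. Dia b, 0   [and-rule on 1]
3. not (Box (not a implies b) implies (Box not a implies Box b)), 0   [and-rule on 1]
4. Box (not a implies b), 0   [neg-implies-rule on 3]
5. not (Box not a implies Box b), 0   [neg-implies-rule on 3]
6. Box not a, 0   [neg-implies-rule on 5]
7. not Box b, 0   [neg-implies-rule on 5]
8. not a implies b, 0   [Box-rule on 4 via 0R0]
9. not a, 0   [Box-rule on 6 via 0R0]
10. b, 0   [implies-rule on 8 (branches; this branch)]
11. b, 1   [Dia-rule on 2: fresh world 1, 0R1]
12. not a implies b, 1   [Box-rule on 4 via 0R1]
13. not a, 1   [Box-rule on 6 via 0R1]
14. not b, 2   [neg-Box-rule on 7: fresh world 2, 0R2]
15. not a implies b, 2   [Box-rule on 4 via 0R2]
16. not a, 2   [Box-rule on 6 via 0R2]
17. b, 2   [implies-rule on 15 (branches; this branch)]
Accessibility: 0R0, 0R1, 0R2, 1R0, 1R1, 1R2, 2R0, 2R1, 2R2
Branch closes: b and not b both at 2.
All branches of the tableau close; one closing branch shown above.

Unsatisfiable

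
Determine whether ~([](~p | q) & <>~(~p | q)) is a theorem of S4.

Valid in S4

Tableau for the negation [](~p | q) & <>~(~p | q):
1. [](~p | q) & <>~(~p | q), w0
2. [](~p | q), w0
3. <>~(~p | q), w0
4. ~p | q, w0
5. q, w0
6. ~(~p | q), w1
7. p, w1
8. ~q, w1
9. ~p | q, w1
10. q, w1
Accessibility: w0Rw0, w0Rw1, w1Rw1
Branch closes: q and ~q both at w1.
All branches of the negation close; one closing branch shown above.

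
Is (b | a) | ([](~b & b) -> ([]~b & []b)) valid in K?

Valid in K

Tableau for the negation ~((b | a) | ([](~b & b) -> ([]~b & []b))):
1. ~((b | a) | ([](~b & b) -> ([]~b & []b))), u
2. ~(b | a), u
3. ~([](~b & b) -> ([]~b & []b)), u
4. ~b, u
5. ~a, u
6. [](~b & b), u
7. ~([]~b & []b), u
8. ~[]b, u
9. ~b, v
10. ~b & b, v
11. b, v
Accessibility: uRv
Branch closes: b and ~b both at v.
All branches of the negation close; one closing branch shown above.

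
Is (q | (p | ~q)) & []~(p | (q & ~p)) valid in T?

Invalid (countermodel exists)

Tableau for the negation ~((q | (p | ~q)) & []~(p | (q & ~p))):
1. ~((q | (p | ~q)) & []~(p | (q & ~p))), u
2. ~[]~(p | (q & ~p)), u
3. p | (q & ~p), v
4. q & ~p, v
5. q, v
6. ~p, v
Accessibility: uRu, uRv, vRv
The negation has an open branch (countermodel exists).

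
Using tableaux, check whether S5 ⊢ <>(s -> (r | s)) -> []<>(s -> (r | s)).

Valid

Tableau for the negation ~(<>(s -> (r | s)) -> []<>(s -> (r | s))):
1. ~(<>(s -> (r | s)) -> []<>(s -> (r | s))), u
2. <>(s -> (r | s)), u   [~->-rule on 1]
3. ~[]<>(s -> (r | s)), u   [~->-rule on 1]
4. s -> (r | s), v   [<>-rule on 2: fresh world v, uRv]
5. r | s, v   [->-rule on 4 (branches; this branch)]
6. s, v   [|-rule on 5 (branches; this branch)]
7. ~<>(s -> (r | s)), w   [~[]-rule on 3: fresh world w, uRw]
8. ~(s -> (r | s)), u   [~<>-rule on 7 via wRu]
9. s, u   [~->-rule on 8]
10. ~(r | s), u   [~->-rule on 8]
11. ~r, u   [~|-rule on 10]
12. ~s, u   [~|-rule on 10]
Accessibility: uRu, uRv, uRw, vRu, vRv, vRw, wRu, wRv, wRw
Branch closes: s and ~s both at u.
Every branch of the negation's tableau closes; the branch above is one of them.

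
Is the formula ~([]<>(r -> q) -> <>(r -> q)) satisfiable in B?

Unsatisfiable (every branch closes)

1. ~([]<>(r -> q) -> <>(r -> q)), w0
2. []<>(r -> q), w0   [~->-rule on 1]
3. ~<>(r -> q), w0   [~->-rule on 1]
4. <>(r -> q), w0   [[]-rule on 2 via w0Rw0]
5. ~(r -> q), w0   [~<>-rule on 3 via w0Rw0]
6. r, w0   [~->-rule on 5]
7. ~q, w0   [~->-rule on 5]
8. r -> q, w1   [<>-rule on 4: fresh world w1, w0Rw1]
9. <>(r -> q), w1   [[]-rule on 2 via w0Rw1]
10. ~(r -> q), w1   [~<>-rule on 3 via w0Rw1]
11. r, w1   [~->-rule on 10]
12. ~q, w1   [~->-rule on 10]
13. q, w1   [->-rule on 8 (branches; this branch)]
Accessibility: w0Rw0, w0Rw1, w1Rw0, w1Rw1
Branch closes: q and ~q both at w1.
All branches of the tableau close; one closing branch shown above.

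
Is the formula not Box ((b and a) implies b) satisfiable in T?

Unsatisfiable (every branch closes)

1. not Box ((b and a) implies b), u
2. not ((b and a) implies b), v
3. b and a, v
4. not b, v
5. b, v
6. a, v
Accessibility: uRu, uRv, vRv
Branch closes: b and not b both at v.
Every branch closes; the branch above is one of them.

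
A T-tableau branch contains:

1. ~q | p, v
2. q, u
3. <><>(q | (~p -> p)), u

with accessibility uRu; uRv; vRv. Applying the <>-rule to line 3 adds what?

a fresh world w with uRw, and <>(q | (~p -> p)) at w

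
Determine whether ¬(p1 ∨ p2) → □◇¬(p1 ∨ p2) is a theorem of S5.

Yes, valid

Tableau for the negation ¬(¬(p1 ∨ p2) → □◇¬(p1 ∨ p2)):
1. ¬(¬(p1 ∨ p2) → □◇¬(p1 ∨ p2)), w0
2. ¬(p1 ∨ p2), w0   [¬→-rule on 1]
3. ¬□◇¬(p1 ∨ p2), w0   [¬→-rule on 1]
4. ¬p1, w0   [¬∨-rule on 2]
5. ¬p2, w0   [¬∨-rule on 2]
6. ¬◇¬(p1 ∨ p2), w1   [¬□-rule on 3: fresh world w1, w0Rw1]
7. p1 ∨ p2, w0   [¬◇-rule on 6 via w1Rw0]
8. p1 ∨ p2, w1   [¬◇-rule on 6 via w1Rw1]
9. p2, w0   [∨-rule on 7 (branches; this branch)]
Accessibility: w0Rw0, w0Rw1, w1Rw0, w1Rw1
Branch closes: p2 and ¬p2 both at w0.
All branches of the negation close; one closing branch shown above.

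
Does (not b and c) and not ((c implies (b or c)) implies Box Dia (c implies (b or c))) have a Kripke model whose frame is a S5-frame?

1. (not b and c) and not ((c implies (b or c)) implies Box Dia (c implies (b or c))), w0
2. not b and c, w0
3. not ((c implies (b or c)) implies Box Dia (c implies (b or c))), w0
4. not b, w0
5. c, w0
6. c implies (b or c), w0
7. not Box Dia (c implies (b or c)), w0
8. b or c, w0
9. not Dia (c implies (b or c)), w1
10. not (c implies (b or c)), w0
11. not (b or c), w0
12. not c, w0
Accessibility: w0Rw0, w0Rw1, w1Rw0, w1Rw1
Branch closes: c and not c both at w0.
Every branch closes; the branch above is one of them.

Unsatisfiable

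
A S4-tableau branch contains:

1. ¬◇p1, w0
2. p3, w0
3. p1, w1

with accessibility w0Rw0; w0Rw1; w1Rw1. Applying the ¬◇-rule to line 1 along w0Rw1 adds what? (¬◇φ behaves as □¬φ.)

¬p1, w1

¬◇φ behaves as □¬φ: propagate the negated body to each accessible world.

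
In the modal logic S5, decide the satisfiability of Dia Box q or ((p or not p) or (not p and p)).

1. Dia Box q or ((p or not p) or (not p and p)), 0
2. (p or not p) or (not p and p), 0
3. p or not p, 0
4. not p, 0
Accessibility: 0R0

Satisfiable (open branch found)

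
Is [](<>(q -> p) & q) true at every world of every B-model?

Invalid (countermodel exists)

Tableau for the negation ~[](<>(q -> p) & q):
1. ~[](<>(q -> p) & q), u
2. ~(<>(q -> p) & q), v   [~[]-rule on 1: fresh world v, uRv]
3. ~q, v   [~&-rule on 2 (branches; this branch)]
Accessibility: uRu, uRv, vRu, vRv
The negation has an open branch (countermodel exists).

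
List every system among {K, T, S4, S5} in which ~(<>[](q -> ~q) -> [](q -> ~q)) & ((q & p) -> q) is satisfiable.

S5-tableau for the formula:
1. ~(<>[](q -> ~q) -> [](q -> ~q)) & ((q & p) -> q), w0
2. ~(<>[](q -> ~q) -> [](q -> ~q)), w0   [&-rule on 1]
3. (q & p) -> q, w0   [&-rule on 1]
4. <>[](q -> ~q), w0   [~->-rule on 2]
5. ~[](q -> ~q), w0   [~->-rule on 2]
6. ~(q & p), w0   [->-rule on 3 (branches; this branch)]
7. ~p, w0   [~&-rule on 6 (branches; this branch)]
8. [](q -> ~q), w1   [<>-rule on 4: fresh world w1, w0Rw1]
9. q -> ~q, w0   [[]-rule on 8 via w1Rw0]
10. q -> ~q, w1   [[]-rule on 8 via w1Rw1]
11. ~q, w0   [->-rule on 9 (branches; this branch)]
12. ~q, w1   [->-rule on 10 (branches; this branch)]
13. ~(q -> ~q), w2   [~[]-rule on 5: fresh world w2, w0Rw2]
14. q, w2   [~->-rule on 13]
15. q -> ~q, w2   [[]-rule on 8 via w1Rw2]
16. ~q, w2   [->-rule on 15 (branches; this branch)]
Accessibility: w0Rw0, w0Rw1, w0Rw2, w1Rw0, w1Rw1, w1Rw2, w2Rw0, w2Rw1, w2Rw2
Branch closes: q and ~q both at w2.
Every branch closes (one shown): unsatisfiable in S5.
S4-tableau for the formula:
1. ~(<>[](q -> ~q) -> [](q -> ~q)) & ((q & p) -> q), w0
2. ~(<>[](q -> ~q) -> [](q -> ~q)), w0   [&-rule on 1]
3. (q & p) -> q, w0   [&-rule on 1]
4. <>[](q -> ~q), w0   [~->-rule on 2]
5. ~[](q -> ~q), w0   [~->-rule on 2]
6. q, w0   [->-rule on 3 (branches; this branch)]
7. [](q -> ~q), w1   [<>-rule on 4: fresh world w1, w0Rw1]
8. q -> ~q, w1   [[]-rule on 7 via w1Rw1]
9. ~q, w1   [->-rule on 8 (branches; this branch)]
10. ~(q -> ~q), w2   [~[]-rule on 5: fresh world w2, w0Rw2]
11. q, w2   [~->-rule on 10]
Accessibility: w0Rw0, w0Rw1, w0Rw2, w1Rw1, w2Rw2
Complete open branch: satisfiable in S4, hence also in K, T (this S4-model is also a K-model and a T-model).

K, T, S4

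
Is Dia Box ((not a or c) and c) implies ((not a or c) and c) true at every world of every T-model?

Not valid

Tableau for the negation not (Dia Box ((not a or c) and c) implies ((not a or c) and c)):
1. not (Dia Box ((not a or c) and c) implies ((not a or c) and c)), w0
2. Dia Box ((not a or c) and c), w0   [neg-implies-rule on 1]
3. not ((not a or c) and c), w0   [neg-implies-rule on 1]
4. not c, w0   [neg-and-rule on 3 (branches; this branch)]
5. Box ((not a or c) and c), w1   [Dia-rule on 2: fresh world w1, w0Rw1]
6. (not a or c) and c, w1   [Box-rule on 5 via w1Rw1]
7. not a or c, w1   [and-rule on 6]
8. c, w1   [and-rule on 6]
Accessibility: w0Rw0, w0Rw1, w1Rw1
The negation has an open branch (countermodel exists).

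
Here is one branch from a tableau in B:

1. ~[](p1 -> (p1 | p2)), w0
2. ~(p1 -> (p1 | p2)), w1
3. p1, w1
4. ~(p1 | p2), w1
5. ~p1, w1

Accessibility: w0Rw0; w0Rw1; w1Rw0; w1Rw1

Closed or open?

Closed

Both p1 and ~p1 appear at w1.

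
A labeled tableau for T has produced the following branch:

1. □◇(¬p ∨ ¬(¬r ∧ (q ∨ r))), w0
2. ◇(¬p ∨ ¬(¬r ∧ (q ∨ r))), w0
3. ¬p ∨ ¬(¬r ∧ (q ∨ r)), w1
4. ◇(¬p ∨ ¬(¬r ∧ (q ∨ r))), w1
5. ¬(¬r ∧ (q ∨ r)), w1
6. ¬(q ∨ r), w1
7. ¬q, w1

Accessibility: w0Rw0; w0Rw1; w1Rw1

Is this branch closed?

No atom appears with both signs at the same world.

Open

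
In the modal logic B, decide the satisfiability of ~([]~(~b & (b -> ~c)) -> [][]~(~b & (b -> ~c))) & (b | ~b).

Satisfiable (open branch found)

1. ~([]~(~b & (b -> ~c)) -> [][]~(~b & (b -> ~c))) & (b | ~b), 0
2. ~([]~(~b & (b -> ~c)) -> [][]~(~b & (b -> ~c))), 0
3. b | ~b, 0
4. []~(~b & (b -> ~c)), 0
5. ~[][]~(~b & (b -> ~c)), 0
6. ~(~b & (b -> ~c)), 0
7. b, 0
8. ~(b -> ~c), 0
9. c, 0
10. ~[]~(~b & (b -> ~c)), 1
11. ~(~b & (b -> ~c)), 1
12. ~(b -> ~c), 1
13. b, 1
14. c, 1
15. ~b & (b -> ~c), 2
16. ~b, 2
17. b -> ~c, 2
18. ~c, 2
Accessibility: 0R0, 0R1, 1R0, 1R1, 1R2, 2R1, 2R2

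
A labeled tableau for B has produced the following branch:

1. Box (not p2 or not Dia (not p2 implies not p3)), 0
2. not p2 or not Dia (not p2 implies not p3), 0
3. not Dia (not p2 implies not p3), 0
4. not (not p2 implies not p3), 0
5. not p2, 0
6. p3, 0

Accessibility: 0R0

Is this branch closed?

No world carries both an atom and its negation.

No, open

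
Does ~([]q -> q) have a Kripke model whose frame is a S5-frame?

No, unsatisfiable

1. ~([]q -> q), 0
2. []q, 0   [~->-rule on 1]
3. ~q, 0   [~->-rule on 1]
4. q, 0   [[]-rule on 2 via 0R0]
Accessibility: 0R0
Branch closes: q and ~q both at 0.
All branches of the tableau close; one closing branch shown above.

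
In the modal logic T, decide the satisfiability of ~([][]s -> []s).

1. ~([][]s -> []s), w0
2. [][]s, w0
3. ~[]s, w0
4. []s, w0
5. s, w0
6. ~s, w1
7. []s, w1
8. s, w1
Accessibility: w0Rw0, w0Rw1, w1Rw1
Branch closes: s and ~s both at w1.
All branches of the tableau close; one closing branch shown above.

Unsatisfiable (every branch closes)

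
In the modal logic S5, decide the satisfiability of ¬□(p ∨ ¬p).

1. ¬□(p ∨ ¬p), w0
2. ¬(p ∨ ¬p), w1
3. ¬p, w1
4. p, w1
Accessibility: w0Rw0, w0Rw1, w1Rw0, w1Rw1
Branch closes: p and ¬p both at w1.
All branches of the tableau close; one closing branch shown above.

No, unsatisfiable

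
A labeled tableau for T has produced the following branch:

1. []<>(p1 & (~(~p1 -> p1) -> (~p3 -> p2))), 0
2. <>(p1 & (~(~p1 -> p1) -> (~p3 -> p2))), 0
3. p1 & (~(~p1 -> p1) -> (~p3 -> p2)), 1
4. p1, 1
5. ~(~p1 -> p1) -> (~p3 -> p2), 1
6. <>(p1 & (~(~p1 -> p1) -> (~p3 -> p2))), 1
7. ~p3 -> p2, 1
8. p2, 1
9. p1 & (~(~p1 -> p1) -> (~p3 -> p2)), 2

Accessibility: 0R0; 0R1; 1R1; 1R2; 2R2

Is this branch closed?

No atom appears with both signs at the same world.

Open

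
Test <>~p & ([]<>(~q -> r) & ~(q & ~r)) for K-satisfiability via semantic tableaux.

1. <>~p & ([]<>(~q -> r) & ~(q & ~r)), 0
2. <>~p, 0
3. []<>(~q -> r) & ~(q & ~r), 0
4. []<>(~q -> r), 0
5. ~(q & ~r), 0
6. r, 0
7. ~p, 1
8. <>(~q -> r), 1
9. ~q -> r, 2
10. r, 2
Accessibility: 0R1, 1R2

Yes, satisfiable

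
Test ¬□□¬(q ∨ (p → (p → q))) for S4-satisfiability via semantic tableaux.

1. ¬□□¬(q ∨ (p → (p → q))), w0
2. ¬□¬(q ∨ (p → (p → q))), w1
3. q ∨ (p → (p → q)), w2
4. p → (p → q), w2
5. p → q, w2
6. q, w2
Accessibility: w0Rw0, w0Rw1, w0Rw2, w1Rw1, w1Rw2, w2Rw2

Satisfiable (open branch found)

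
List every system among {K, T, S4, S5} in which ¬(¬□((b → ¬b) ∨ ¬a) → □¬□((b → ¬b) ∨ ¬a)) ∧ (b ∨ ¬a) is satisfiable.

S5-tableau for the formula:
1. ¬(¬□((b → ¬b) ∨ ¬a) → □¬□((b → ¬b) ∨ ¬a)) ∧ (b ∨ ¬a), u
2. ¬(¬□((b → ¬b) ∨ ¬a) → □¬□((b → ¬b) ∨ ¬a)), u
3. b ∨ ¬a, u
4. ¬□((b → ¬b) ∨ ¬a), u
5. ¬□¬□((b → ¬b) ∨ ¬a), u
6. ¬a, u
7. ¬((b → ¬b) ∨ ¬a), v
8. ¬(b → ¬b), v
9. a, v
10. b, v
11. □((b → ¬b) ∨ ¬a), w
12. (b → ¬b) ∨ ¬a, u
13. (b → ¬b) ∨ ¬a, v
14. (b → ¬b) ∨ ¬a, w
15. b → ¬b, u
16. b → ¬b, v
17. ¬a, w
18. ¬b, u
19. ¬b, v
Accessibility: uRu, uRv, uRw, vRu, vRv, vRw, wRu, wRv, wRw
Branch closes: b and ¬b both at v.
Every branch closes (one shown): unsatisfiable in S5.
S4-tableau for the formula:
1. ¬(¬□((b → ¬b) ∨ ¬a) → □¬□((b → ¬b) ∨ ¬a)) ∧ (b ∨ ¬a), u
2. ¬(¬□((b → ¬b) ∨ ¬a) → □¬□((b → ¬b) ∨ ¬a)), u
3. b ∨ ¬a, u
4. ¬□((b → ¬b) ∨ ¬a), u
5. ¬□¬□((b → ¬b) ∨ ¬a), u
6. ¬a, u
7. ¬((b → ¬b) ∨ ¬a), v
8. ¬(b → ¬b), v
9. a, v
10. b, v
11. □((b → ¬b) ∨ ¬a), w
12. (b → ¬b) ∨ ¬a, w
13. ¬a, w
Accessibility: uRu, uRv, uRw, vRv, wRw
Complete open branch: satisfiable in S4, hence also in K, T (this S4-model is also a K-model and a T-model).

K, T, S4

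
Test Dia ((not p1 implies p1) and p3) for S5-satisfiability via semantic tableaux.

Yes, satisfiable

1. Dia ((not p1 implies p1) and p3), w0
2. (not p1 implies p1) and p3, w1
3. not p1 implies p1, w1
4. p3, w1
5. p1, w1
Accessibility: w0Rw0, w0Rw1, w1Rw0, w1Rw1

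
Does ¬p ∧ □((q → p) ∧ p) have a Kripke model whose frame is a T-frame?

1. ¬p ∧ □((q → p) ∧ p), 0
2. ¬p, 0
3. □((q → p) ∧ p), 0
4. (q → p) ∧ p, 0
5. q → p, 0
6. p, 0
Accessibility: 0R0
Branch closes: p and ¬p both at 0.
(One branch shown.) All branches close.

Unsatisfiable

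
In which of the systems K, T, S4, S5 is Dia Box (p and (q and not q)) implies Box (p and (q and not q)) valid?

T-tableau for the negation not (Dia Box (p and (q and not q)) implies Box (p and (q and not q))):
1. not (Dia Box (p and (q and not q)) implies Box (p and (q and not q))), w0
2. Dia Box (p and (q and not q)), w0   [neg-implies-rule on 1]
3. not Box (p and (q and not q)), w0   [neg-implies-rule on 1]
4. Box (p and (q and not q)), w1   [Dia-rule on 2: fresh world w1, w0Rw1]
5. p and (q and not q), w1   [Box-rule on 4 via w1Rw1]
6. p, w1   [and-rule on 5]
7. q and not q, w1   [and-rule on 5]
8. q, w1   [and-rule on 7]
9. not q, w1   [and-rule on 7]
Accessibility: w0Rw0, w0Rw1, w1Rw1
Branch closes: q and not q both at w1.
Every branch closes (one shown): valid in T, hence also in S4, S5 (every theorem of T is a theorem of S4 and S5).
K-tableau for the negation not (Dia Box (p and (q and not q)) implies Box (p and (q and not q))):
1. not (Dia Box (p and (q and not q)) implies Box (p and (q and not q))), w0
2. Dia Box (p and (q and not q)), w0   [neg-implies-rule on 1]
3. not Box (p and (q and not q)), w0   [neg-implies-rule on 1]
4. Box (p and (q and not q)), w1   [Dia-rule on 2: fresh world w1, w0Rw1]
5. not (p and (q and not q)), w2   [neg-Box-rule on 3: fresh world w2, w0Rw2]
6. not (q and not q), w2   [neg-and-rule on 5 (branches; this branch)]
7. q, w2   [neg-and-rule on 6 (branches; this branch)]
Accessibility: w0Rw1, w0Rw2
Complete open branch: countermodel on a K-frame, so not valid in K.

T, S4, S5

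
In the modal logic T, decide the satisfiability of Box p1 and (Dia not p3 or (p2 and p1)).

Satisfiable

1. Box p1 and (Dia not p3 or (p2 and p1)), w0
2. Box p1, w0
3. Dia not p3 or (p2 and p1), w0
4. p1, w0
5. p2 and p1, w0
6. p2, w0
Accessibility: w0Rw0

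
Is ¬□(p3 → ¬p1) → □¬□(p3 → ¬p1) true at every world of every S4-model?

Invalid (countermodel exists)

Tableau for the negation ¬(¬□(p3 → ¬p1) → □¬□(p3 → ¬p1)):
1. ¬(¬□(p3 → ¬p1) → □¬□(p3 → ¬p1)), w0
2. ¬□(p3 → ¬p1), w0
3. ¬□¬□(p3 → ¬p1), w0
4. ¬(p3 → ¬p1), w1
5. p3, w1
6. p1, w1
7. □(p3 → ¬p1), w2
8. p3 → ¬p1, w2
9. ¬p1, w2
Accessibility: w0Rw0, w0Rw1, w0Rw2, w1Rw1, w2Rw2
The negation has an open branch (countermodel exists).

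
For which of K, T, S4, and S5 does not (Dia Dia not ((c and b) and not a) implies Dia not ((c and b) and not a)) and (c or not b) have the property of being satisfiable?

K, T

T-tableau for the formula:
1. not (Dia Dia not ((c and b) and not a) implies Dia not ((c and b) and not a)) and (c or not b), w0
2. not (Dia Dia not ((c and b) and not a) implies Dia not ((c and b) and not a)), w0
3. c or not b, w0
4. Dia Dia not ((c and b) and not a), w0
5. not Dia not ((c and b) and not a), w0
6. (c and b) and not a, w0
7. c and b, w0
8. not a, w0
9. c, w0
10. b, w0
11. Dia not ((c and b) and not a), w1
12. (c and b) and not a, w1
13. c and b, w1
14. not a, w1
15. c, w1
16. b, w1
17. not ((c and b) and not a), w2
18. a, w2
Accessibility: w0Rw0, w0Rw1, w1Rw1, w1Rw2, w2Rw2
Complete open branch: satisfiable in T, hence also in K (this T-model is also a K-model).
S4-tableau for the formula:
1. not (Dia Dia not ((c and b) and not a) implies Dia not ((c and b) and not a)) and (c or not b), w0
2. not (Dia Dia not ((c and b) and not a) implies Dia not ((c and b) and not a)), w0
3. c or not b, w0
4. Dia Dia not ((c and b) and not a), w0
5. not Dia not ((c and b) and not a), w0
6. (c and b) and not a, w0
7. c and b, w0
8. not a, w0
9. c, w0
10. b, w0
11. Dia not ((c and b) and not a), w1
12. (c and b) and not a, w1
13. c and b, w1
14. not a, w1
15. c, w1
16. b, w1
17. not ((c and b) and not a), w2
18. (c and b) and not a, w2
19. c and b, w2
20. not a, w2
21. c, w2
22. b, w2
23. not (c and b), w2
24. not b, w2
Accessibility: w0Rw0, w0Rw1, w0Rw2, w1Rw1, w1Rw2, w2Rw2
Branch closes: b and not b both at w2.
Every branch closes (one shown): unsatisfiable in S4, hence also in S5 (every S5-frame is an S4-frame).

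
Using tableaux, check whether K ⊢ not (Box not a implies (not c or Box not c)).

No, not valid

Tableau for the negation Box not a implies (not c or Box not c):
1. Box not a implies (not c or Box not c), 0
2. not c or Box not c, 0   [implies-rule on 1 (branches; this branch)]
3. Box not c, 0   [or-rule on 2 (branches; this branch)]
The negation has an open branch (countermodel exists).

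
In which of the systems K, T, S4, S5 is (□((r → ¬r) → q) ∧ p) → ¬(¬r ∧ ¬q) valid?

T, S4, S5

T-tableau for the negation ¬((□((r → ¬r) → q) ∧ p) → ¬(¬r ∧ ¬q)):
1. ¬((□((r → ¬r) → q) ∧ p) → ¬(¬r ∧ ¬q)), w0
2. □((r → ¬r) → q) ∧ p, w0
3. ¬r ∧ ¬q, w0
4. □((r → ¬r) → q), w0
5. p, w0
6. ¬r, w0
7. ¬q, w0
8. (r → ¬r) → q, w0
9. ¬(r → ¬r), w0
10. r, w0
Accessibility: w0Rw0
Branch closes: r and ¬r both at w0.
Every branch closes (one shown): valid in T, hence also in S4, S5 (every theorem of T is a theorem of S4 and S5).
K-tableau for the negation ¬((□((r → ¬r) → q) ∧ p) → ¬(¬r ∧ ¬q)):
1. ¬((□((r → ¬r) → q) ∧ p) → ¬(¬r ∧ ¬q)), w0
2. □((r → ¬r) → q) ∧ p, w0
3. ¬r ∧ ¬q, w0
4. □((r → ¬r) → q), w0
5. p, w0
6. ¬r, w0
7. ¬q, w0
Complete open branch: countermodel on a K-frame, so not valid in K.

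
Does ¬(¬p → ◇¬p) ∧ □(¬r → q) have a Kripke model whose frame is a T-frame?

No, unsatisfiable

1. ¬(¬p → ◇¬p) ∧ □(¬r → q), u
2. ¬(¬p → ◇¬p), u
3. □(¬r → q), u
4. ¬p, u
5. ¬◇¬p, u
6. ¬r → q, u
7. p, u
Accessibility: uRu
Branch closes: p and ¬p both at u.
All branches of the tableau close; one closing branch shown above.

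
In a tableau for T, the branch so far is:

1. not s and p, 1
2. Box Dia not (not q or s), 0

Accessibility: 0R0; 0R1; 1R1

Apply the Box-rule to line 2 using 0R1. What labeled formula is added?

Dia not (not q or s), 1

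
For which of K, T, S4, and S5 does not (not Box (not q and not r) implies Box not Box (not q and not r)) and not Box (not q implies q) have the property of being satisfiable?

S4-tableau for the formula:
1. not (not Box (not q and not r) implies Box not Box (not q and not r)) and not Box (not q implies q), w0
2. not (not Box (not q and not r) implies Box not Box (not q and not r)), w0
3. not Box (not q implies q), w0
4. not Box (not q and not r), w0
5. not Box not Box (not q and not r), w0
6. not (not q implies q), w1
7. not q, w1
8. not (not q and not r), w2
9. r, w2
10. Box (not q and not r), w3
11. not q and not r, w3
12. not q, w3
13. not r, w3
Accessibility: w0Rw0, w0Rw1, w0Rw2, w0Rw3, w1Rw1, w2Rw2, w3Rw3
Complete open branch: satisfiable in S4, hence also in K, T (this S4-model is also a K-model and a T-model).
S5-tableau for the formula:
1. not (not Box (not q and not r) implies Box not Box (not q and not r)) and not Box (not q implies q), w0
2. not (not Box (not q and not r) implies Box not Box (not q and not r)), w0
3. not Box (not q implies q), w0
4. not Box (not q and not r), w0
5. not Box not Box (not q and not r), w0
6. not (not q implies q), w1
7. not q, w1
8. not (not q and not r), w2
9. r, w2
10. Box (not q and not r), w3
11. not q and not r, w0
12. not q, w0
13. not r, w0
14. not q and not r, w1
15. not r, w1
16. not q and not r, w2
17. not q, w2
18. not r, w2
Accessibility: w0Rw0, w0Rw1, w0Rw2, w0Rw3, w1Rw0, w1Rw1, w1Rw2, w1Rw3, w2Rw0, w2Rw1, w2Rw2, w2Rw3, w3Rw0, w3Rw1, w3Rw2, w3Rw3
Branch closes: r and not r both at w2.
Every branch closes (one shown): unsatisfiable in S5.

K, T, S4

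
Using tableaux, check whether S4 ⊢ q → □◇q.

Invalid (countermodel exists)

Tableau for the negation ¬(q → □◇q):
1. ¬(q → □◇q), 0
2. q, 0
3. ¬□◇q, 0
4. ¬◇q, 1
5. ¬q, 1
Accessibility: 0R0, 0R1, 1R1
The negation has an open branch (countermodel exists).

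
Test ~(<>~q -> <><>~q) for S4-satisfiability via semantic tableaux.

Unsatisfiable (every branch closes)

1. ~(<>~q -> <><>~q), u
2. <>~q, u
3. ~<><>~q, u
4. ~<>~q, u
5. q, u
6. ~q, v
7. ~<>~q, v
8. q, v
Accessibility: uRu, uRv, vRv
Branch closes: q and ~q both at v.
All branches of the tableau close; one closing branch shown above.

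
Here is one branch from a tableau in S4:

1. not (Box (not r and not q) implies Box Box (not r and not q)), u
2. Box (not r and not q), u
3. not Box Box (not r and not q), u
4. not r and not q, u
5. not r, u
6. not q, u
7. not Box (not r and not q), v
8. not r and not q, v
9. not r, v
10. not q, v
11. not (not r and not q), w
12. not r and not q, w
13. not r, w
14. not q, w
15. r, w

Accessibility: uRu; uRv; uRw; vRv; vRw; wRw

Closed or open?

Both r and not r appear at w.

Yes, closed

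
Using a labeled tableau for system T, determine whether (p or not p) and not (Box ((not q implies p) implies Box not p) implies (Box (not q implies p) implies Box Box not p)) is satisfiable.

No, unsatisfiable

1. (p or not p) and not (Box ((not q implies p) implies Box not p) implies (Box (not q implies p) implies Box Box not p)), u
2. p or not p, u   [and-rule on 1]
3. not (Box ((not q implies p) implies Box not p) implies (Box (not q implies p) implies Box Box not p)), u   [and-rule on 1]
4. Box ((not q implies p) implies Box not p), u   [neg-implies-rule on 3]
5. not (Box (not q implies p) implies Box Box not p), u   [neg-implies-rule on 3]
6. Box (not q implies p), u   [neg-implies-rule on 5]
7. not Box Box not p, u   [neg-implies-rule on 5]
8. (not q implies p) implies Box not p, u   [Box-rule on 4 via uRu]
9. not q implies p, u   [Box-rule on 6 via uRu]
10. not p, u   [or-rule on 2 (branches; this branch)]
11. Box not p, u   [implies-rule on 8 (branches; this branch)]
12. q, u   [implies-rule on 9 (branches; this branch)]
13. not Box not p, v   [neg-Box-rule on 7: fresh world v, uRv]
14. (not q implies p) implies Box not p, v   [Box-rule on 4 via uRv]
15. not q implies p, v   [Box-rule on 6 via uRv]
16. not p, v   [Box-rule on 11 via uRv]
17. Box not p, v   [implies-rule on 14 (branches; this branch)]
18. q, v   [implies-rule on 15 (branches; this branch)]
19. p, w   [neg-Box-rule on 13: fresh world w, vRw]
20. not p, w   [Box-rule on 17 via vRw]
Accessibility: uRu, uRv, vRv, vRw, wRw
Branch closes: p and not p both at w.
(One branch shown.) All branches close.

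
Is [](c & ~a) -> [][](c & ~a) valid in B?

Tableau for the negation ~([](c & ~a) -> [][](c & ~a)):
1. ~([](c & ~a) -> [][](c & ~a)), u
2. [](c & ~a), u   [~->-rule on 1]
3. ~[][](c & ~a), u   [~->-rule on 1]
4. c & ~a, u   [[]-rule on 2 via uRu]
5. c, u   [&-rule on 4]
6. ~a, u   [&-rule on 4]
7. ~[](c & ~a), v   [~[]-rule on 3: fresh world v, uRv]
8. c & ~a, v   [[]-rule on 2 via uRv]
9. c, v   [&-rule on 8]
10. ~a, v   [&-rule on 8]
11. ~(c & ~a), w   [~[]-rule on 7: fresh world w, vRw]
12. a, w   [~&-rule on 11 (branches; this branch)]
Accessibility: uRu, uRv, vRu, vRv, vRw, wRv, wRw
The negation has an open branch (countermodel exists).

No, not valid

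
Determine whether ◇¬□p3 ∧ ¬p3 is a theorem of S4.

Tableau for the negation ¬(◇¬□p3 ∧ ¬p3):
1. ¬(◇¬□p3 ∧ ¬p3), u
2. p3, u
Accessibility: uRu
The negation has an open branch (countermodel exists).

No, not valid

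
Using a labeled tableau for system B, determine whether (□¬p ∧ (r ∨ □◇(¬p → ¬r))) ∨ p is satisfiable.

1. (□¬p ∧ (r ∨ □◇(¬p → ¬r))) ∨ p, w0
2. p, w0
Accessibility: w0Rw0

Satisfiable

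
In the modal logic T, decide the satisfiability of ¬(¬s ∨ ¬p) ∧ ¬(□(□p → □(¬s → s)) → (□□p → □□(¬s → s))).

No, unsatisfiable

1. ¬(¬s ∨ ¬p) ∧ ¬(□(□p → □(¬s → s)) → (□□p → □□(¬s → s))), w0
2. ¬(¬s ∨ ¬p), w0
3. ¬(□(□p → □(¬s → s)) → (□□p → □□(¬s → s))), w0
4. s, w0
5. p, w0
6. □(□p → □(¬s → s)), w0
7. ¬(□□p → □□(¬s → s)), w0
8. □□p, w0
9. ¬□□(¬s → s), w0
10. □p → □(¬s → s), w0
11. □p, w0
12. □(¬s → s), w0
13. ¬s → s, w0
14. ¬□(¬s → s), w1
15. □p → □(¬s → s), w1
16. □p, w1
17. p, w1
18. ¬s → s, w1
19. ¬□p, w1
20. s, w1
21. ¬(¬s → s), w2
22. ¬s, w2
23. p, w2
24. ¬p, w3
25. p, w3
Accessibility: w0Rw0, w0Rw1, w1Rw1, w1Rw2, w1Rw3, w2Rw2, w3Rw3
Branch closes: p and ¬p both at w3.
All branches of the tableau close; one closing branch shown above.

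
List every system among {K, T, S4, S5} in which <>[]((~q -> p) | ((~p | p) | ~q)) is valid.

T, S4, S5

K-tableau for the negation ~<>[]((~q -> p) | ((~p | p) | ~q)):
1. ~<>[]((~q -> p) | ((~p | p) | ~q)), 0
Complete open branch: countermodel on a K-frame, so not valid in K.
T-tableau for the negation ~<>[]((~q -> p) | ((~p | p) | ~q)):
1. ~<>[]((~q -> p) | ((~p | p) | ~q)), 0
2. ~[]((~q -> p) | ((~p | p) | ~q)), 0
3. ~((~q -> p) | ((~p | p) | ~q)), 1
4. ~(~q -> p), 1
5. ~((~p | p) | ~q), 1
6. ~q, 1
7. ~p, 1
8. ~(~p | p), 1
9. q, 1
Accessibility: 0R0, 0R1, 1R1
Branch closes: q and ~q both at 1.
Every branch closes (one shown): valid in T, hence also in S4, S5 (every theorem of T is a theorem of S4 and S5).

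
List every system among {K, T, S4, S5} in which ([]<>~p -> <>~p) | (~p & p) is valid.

T, S4, S5

K-tableau for the negation ~(([]<>~p -> <>~p) | (~p & p)):
1. ~(([]<>~p -> <>~p) | (~p & p)), w0
2. ~([]<>~p -> <>~p), w0
3. ~(~p & p), w0
4. []<>~p, w0
5. ~<>~p, w0
6. ~p, w0
Complete open branch: countermodel on a K-frame, so not valid in K.
T-tableau for the negation ~(([]<>~p -> <>~p) | (~p & p)):
1. ~(([]<>~p -> <>~p) | (~p & p)), w0
2. ~([]<>~p -> <>~p), w0
3. ~(~p & p), w0
4. []<>~p, w0
5. ~<>~p, w0
6. <>~p, w0
7. p, w0
8. ~p, w1
9. <>~p, w1
10. p, w1
Accessibility: w0Rw0, w0Rw1, w1Rw1
Branch closes: p and ~p both at w1.
Every branch closes (one shown): valid in T, hence also in S4, S5 (every theorem of T is a theorem of S4 and S5).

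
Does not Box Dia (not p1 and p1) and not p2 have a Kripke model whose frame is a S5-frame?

Satisfiable

1. not Box Dia (not p1 and p1) and not p2, w0
2. not Box Dia (not p1 and p1), w0
3. not p2, w0
4. not Dia (not p1 and p1), w1
5. not (not p1 and p1), w0
6. not (not p1 and p1), w1
7. not p1, w0
8. not p1, w1
Accessibility: w0Rw0, w0Rw1, w1Rw0, w1Rw1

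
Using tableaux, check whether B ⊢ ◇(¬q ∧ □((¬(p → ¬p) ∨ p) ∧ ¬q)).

Tableau for the negation ¬◇(¬q ∧ □((¬(p → ¬p) ∨ p) ∧ ¬q)):
1. ¬◇(¬q ∧ □((¬(p → ¬p) ∨ p) ∧ ¬q)), w0
2. ¬(¬q ∧ □((¬(p → ¬p) ∨ p) ∧ ¬q)), w0   [¬◇-rule on 1 via w0Rw0]
3. ¬□((¬(p → ¬p) ∨ p) ∧ ¬q), w0   [¬∧-rule on 2 (branches; this branch)]
4. ¬((¬(p → ¬p) ∨ p) ∧ ¬q), w1   [¬□-rule on 3: fresh world w1, w0Rw1]
5. ¬(¬q ∧ □((¬(p → ¬p) ∨ p) ∧ ¬q)), w1   [¬◇-rule on 1 via w0Rw1]
6. q, w1   [¬∧-rule on 4 (branches; this branch)]
7. ¬□((¬(p → ¬p) ∨ p) ∧ ¬q), w1   [¬∧-rule on 5 (branches; this branch)]
8. ¬((¬(p → ¬p) ∨ p) ∧ ¬q), w2   [¬□-rule on 7: fresh world w2, w1Rw2]
9. q, w2   [¬∧-rule on 8 (branches; this branch)]
Accessibility: w0Rw0, w0Rw1, w1Rw0, w1Rw1, w1Rw2, w2Rw1, w2Rw2
The negation has an open branch (countermodel exists).

Invalid (countermodel exists)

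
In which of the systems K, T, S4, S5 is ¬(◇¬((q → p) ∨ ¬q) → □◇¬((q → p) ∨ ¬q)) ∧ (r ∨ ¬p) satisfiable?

K, T, S4

S5-tableau for the formula:
1. ¬(◇¬((q → p) ∨ ¬q) → □◇¬((q → p) ∨ ¬q)) ∧ (r ∨ ¬p), u
2. ¬(◇¬((q → p) ∨ ¬q) → □◇¬((q → p) ∨ ¬q)), u
3. r ∨ ¬p, u
4. ◇¬((q → p) ∨ ¬q), u
5. ¬□◇¬((q → p) ∨ ¬q), u
6. ¬p, u
7. ¬((q → p) ∨ ¬q), v
8. ¬(q → p), v
9. q, v
10. ¬p, v
11. ¬◇¬((q → p) ∨ ¬q), w
12. (q → p) ∨ ¬q, u
13. (q → p) ∨ ¬q, v
14. (q → p) ∨ ¬q, w
15. q → p, u
16. q → p, v
17. ¬q, w
18. ¬q, u
19. p, v
Accessibility: uRu, uRv, uRw, vRu, vRv, vRw, wRu, wRv, wRw
Branch closes: p and ¬p both at v.
Every branch closes (one shown): unsatisfiable in S5.
S4-tableau for the formula:
1. ¬(◇¬((q → p) ∨ ¬q) → □◇¬((q → p) ∨ ¬q)) ∧ (r ∨ ¬p), u
2. ¬(◇¬((q → p) ∨ ¬q) → □◇¬((q → p) ∨ ¬q)), u
3. r ∨ ¬p, u
4. ◇¬((q → p) ∨ ¬q), u
5. ¬□◇¬((q → p) ∨ ¬q), u
6. ¬p, u
7. ¬((q → p) ∨ ¬q), v
8. ¬(q → p), v
9. q, v
10. ¬p, v
11. ¬◇¬((q → p) ∨ ¬q), w
12. (q → p) ∨ ¬q, w
13. ¬q, w
Accessibility: uRu, uRv, uRw, vRv, wRw
Complete open branch: satisfiable in S4, hence also in K, T (this S4-model is also a K-model and a T-model).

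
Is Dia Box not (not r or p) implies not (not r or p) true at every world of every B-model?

Tableau for the negation not (Dia Box not (not r or p) implies not (not r or p)):
1. not (Dia Box not (not r or p) implies not (not r or p)), w0
2. Dia Box not (not r or p), w0
3. not r or p, w0
4. p, w0
5. Box not (not r or p), w1
6. not (not r or p), w0
7. r, w0
8. not p, w0
Accessibility: w0Rw0, w0Rw1, w1Rw0, w1Rw1
Branch closes: p and not p both at w0.
All branches of the negation close; one closing branch shown above.

Valid in B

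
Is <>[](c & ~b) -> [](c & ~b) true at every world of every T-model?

Tableau for the negation ~(<>[](c & ~b) -> [](c & ~b)):
1. ~(<>[](c & ~b) -> [](c & ~b)), u
2. <>[](c & ~b), u   [~->-rule on 1]
3. ~[](c & ~b), u   [~->-rule on 1]
4. [](c & ~b), v   [<>-rule on 2: fresh world v, uRv]
5. c & ~b, v   [[]-rule on 4 via vRv]
6. c, v   [&-rule on 5]
7. ~b, v   [&-rule on 5]
8. ~(c & ~b), w   [~[]-rule on 3: fresh world w, uRw]
9. b, w   [~&-rule on 8 (branches; this branch)]
Accessibility: uRu, uRv, uRw, vRv, wRw
The negation has an open branch (countermodel exists).

Not valid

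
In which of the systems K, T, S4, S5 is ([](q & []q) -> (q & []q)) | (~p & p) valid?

T, S4, S5

K-tableau for the negation ~(([](q & []q) -> (q & []q)) | (~p & p)):
1. ~(([](q & []q) -> (q & []q)) | (~p & p)), 0
2. ~([](q & []q) -> (q & []q)), 0
3. ~(~p & p), 0
4. [](q & []q), 0
5. ~(q & []q), 0
6. ~p, 0
7. ~q, 0
Complete open branch: countermodel on a K-frame, so not valid in K.
T-tableau for the negation ~(([](q & []q) -> (q & []q)) | (~p & p)):
1. ~(([](q & []q) -> (q & []q)) | (~p & p)), 0
2. ~([](q & []q) -> (q & []q)), 0
3. ~(~p & p), 0
4. [](q & []q), 0
5. ~(q & []q), 0
6. q & []q, 0
7. q, 0
8. []q, 0
9. ~p, 0
10. ~[]q, 0
11. ~q, 1
12. q & []q, 1
13. q, 1
14. []q, 1
Accessibility: 0R0, 0R1, 1R1
Branch closes: q and ~q both at 1.
Every branch closes (one shown): valid in T, hence also in S4, S5 (every theorem of T is a theorem of S4 and S5).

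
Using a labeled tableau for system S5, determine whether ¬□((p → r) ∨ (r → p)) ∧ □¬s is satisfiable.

Unsatisfiable (every branch closes)

1. ¬□((p → r) ∨ (r → p)) ∧ □¬s, u
2. ¬□((p → r) ∨ (r → p)), u   [∧-rule on 1]
3. □¬s, u   [∧-rule on 1]
4. ¬s, u   [□-rule on 3 via uRu]
5. ¬((p → r) ∨ (r → p)), v   [¬□-rule on 2: fresh world v, uRv]
6. ¬(p → r), v   [¬∨-rule on 5]
7. ¬(r → p), v   [¬∨-rule on 5]
8. p, v   [¬→-rule on 6]
9. ¬r, v   [¬→-rule on 6]
10. r, v   [¬→-rule on 7]
11. ¬p, v   [¬→-rule on 7]
Accessibility: uRu, uRv, vRu, vRv
Branch closes: r and ¬r both at v.
(One branch shown.) All branches close.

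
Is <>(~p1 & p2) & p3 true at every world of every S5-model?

Not valid

Tableau for the negation ~(<>(~p1 & p2) & p3):
1. ~(<>(~p1 & p2) & p3), w0
2. ~p3, w0   [~&-rule on 1 (branches; this branch)]
Accessibility: w0Rw0
The negation has an open branch (countermodel exists).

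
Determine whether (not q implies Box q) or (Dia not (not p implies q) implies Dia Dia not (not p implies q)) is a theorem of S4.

Valid

Tableau for the negation not ((not q implies Box q) or (Dia not (not p implies q) implies Dia Dia not (not p implies q))):
1. not ((not q implies Box q) or (Dia not (not p implies q) implies Dia Dia not (not p implies q))), w0
2. not (not q implies Box q), w0   [neg-or-rule on 1]
3. not (Dia not (not p implies q) implies Dia Dia not (not p implies q)), w0   [neg-or-rule on 1]
4. not q, w0   [neg-implies-rule on 2]
5. not Box q, w0   [neg-implies-rule on 2]
6. Dia not (not p implies q), w0   [neg-implies-rule on 3]
7. not Dia Dia not (not p implies q), w0   [neg-implies-rule on 3]
8. not Dia not (not p implies q), w0   [neg-Dia-rule on 7 via w0Rw0]
9. not p implies q, w0   [neg-Dia-rule on 8 via w0Rw0]
10. p, w0   [implies-rule on 9 (branches; this branch)]
11. not q, w1   [neg-Box-rule on 5: fresh world w1, w0Rw1]
12. not Dia not (not p implies q), w1   [neg-Dia-rule on 7 via w0Rw1]
13. not p implies q, w1   [neg-Dia-rule on 8 via w0Rw1]
14. p, w1   [implies-rule on 13 (branches; this branch)]
15. not (not p implies q), w2   [Dia-rule on 6: fresh world w2, w0Rw2]
16. not p, w2   [neg-implies-rule on 15]
17. not q, w2   [neg-implies-rule on 15]
18. not Dia not (not p implies q), w2   [neg-Dia-rule on 7 via w0Rw2]
19. not p implies q, w2   [neg-Dia-rule on 8 via w0Rw2]
20. q, w2   [implies-rule on 19 (branches; this branch)]
Accessibility: w0Rw0, w0Rw1, w0Rw2, w1Rw1, w2Rw2
Branch closes: q and not q both at w2.
All branches of the negation close; one closing branch shown above.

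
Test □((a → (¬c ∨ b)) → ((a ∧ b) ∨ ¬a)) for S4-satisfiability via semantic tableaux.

1. □((a → (¬c ∨ b)) → ((a ∧ b) ∨ ¬a)), w0
2. (a → (¬c ∨ b)) → ((a ∧ b) ∨ ¬a), w0
3. (a ∧ b) ∨ ¬a, w0
4. ¬a, w0
Accessibility: w0Rw0

Yes, satisfiable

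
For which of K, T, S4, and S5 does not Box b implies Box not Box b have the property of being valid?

S4-tableau for the negation not (not Box b implies Box not Box b):
1. not (not Box b implies Box not Box b), w0
2. not Box b, w0
3. not Box not Box b, w0
4. not b, w1
5. Box b, w2
6. b, w2
Accessibility: w0Rw0, w0Rw1, w0Rw2, w1Rw1, w2Rw2
Complete open branch: countermodel on an S4-frame, so not valid in S4, nor in K, T (the same frame is also a K-frame and a T-frame).
S5-tableau for the negation not (not Box b implies Box not Box b):
1. not (not Box b implies Box not Box b), w0
2. not Box b, w0
3. not Box not Box b, w0
4. not b, w1
5. Box b, w2
6. b, w0
7. b, w1
Accessibility: w0Rw0, w0Rw1, w0Rw2, w1Rw0, w1Rw1, w1Rw2, w2Rw0, w2Rw1, w2Rw2
Branch closes: b and not b both at w1.
Every branch closes (one shown): valid in S5.

S5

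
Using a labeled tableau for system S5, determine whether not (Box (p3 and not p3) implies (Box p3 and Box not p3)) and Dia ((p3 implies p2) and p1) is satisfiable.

Unsatisfiable (every branch closes)

1. not (Box (p3 and not p3) implies (Box p3 and Box not p3)) and Dia ((p3 implies p2) and p1), w0
2. not (Box (p3 and not p3) implies (Box p3 and Box not p3)), w0   [and-rule on 1]
3. Dia ((p3 implies p2) and p1), w0   [and-rule on 1]
4. Box (p3 and not p3), w0   [neg-implies-rule on 2]
5. not (Box p3 and Box not p3), w0   [neg-implies-rule on 2]
6. p3 and not p3, w0   [Box-rule on 4 via w0Rw0]
7. p3, w0   [and-rule on 6]
8. not p3, w0   [and-rule on 6]
Accessibility: w0Rw0
Branch closes: p3 and not p3 both at w0.
Every branch closes; the branch above is one of them.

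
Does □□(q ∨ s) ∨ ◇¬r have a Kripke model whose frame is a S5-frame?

Satisfiable

1. □□(q ∨ s) ∨ ◇¬r, u
2. ◇¬r, u   [∨-rule on 1 (branches; this branch)]
3. ¬r, v   [◇-rule on 2: fresh world v, uRv]
Accessibility: uRu, uRv, vRu, vRv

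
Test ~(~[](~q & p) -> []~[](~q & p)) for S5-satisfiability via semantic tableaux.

1. ~(~[](~q & p) -> []~[](~q & p)), 0
2. ~[](~q & p), 0
3. ~[]~[](~q & p), 0
4. ~(~q & p), 1
5. ~p, 1
6. [](~q & p), 2
7. ~q & p, 0
8. ~q, 0
9. p, 0
10. ~q & p, 1
11. ~q, 1
12. p, 1
Accessibility: 0R0, 0R1, 0R2, 1R0, 1R1, 1R2, 2R0, 2R1, 2R2
Branch closes: p and ~p both at 1.
All branches of the tableau close; one closing branch shown above.

Unsatisfiable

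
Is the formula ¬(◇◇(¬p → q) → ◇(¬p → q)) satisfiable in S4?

1. ¬(◇◇(¬p → q) → ◇(¬p → q)), w0
2. ◇◇(¬p → q), w0   [¬→-rule on 1]
3. ¬◇(¬p → q), w0   [¬→-rule on 1]
4. ¬(¬p → q), w0   [¬◇-rule on 3 via w0Rw0]
5. ¬p, w0   [¬→-rule on 4]
6. ¬q, w0   [¬→-rule on 4]
7. ◇(¬p → q), w1   [◇-rule on 2: fresh world w1, w0Rw1]
8. ¬(¬p → q), w1   [¬◇-rule on 3 via w0Rw1]
9. ¬p, w1   [¬→-rule on 8]
10. ¬q, w1   [¬→-rule on 8]
11. ¬p → q, w2   [◇-rule on 7: fresh world w2, w1Rw2]
12. ¬(¬p → q), w2   [¬◇-rule on 3 via w0Rw2]
13. ¬p, w2   [¬→-rule on 12]
14. ¬q, w2   [¬→-rule on 12]
15. q, w2   [→-rule on 11 (branches; this branch)]
Accessibility: w0Rw0, w0Rw1, w0Rw2, w1Rw1, w1Rw2, w2Rw2
Branch closes: q and ¬q both at w2.
(One branch shown.) All branches close.

Unsatisfiable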